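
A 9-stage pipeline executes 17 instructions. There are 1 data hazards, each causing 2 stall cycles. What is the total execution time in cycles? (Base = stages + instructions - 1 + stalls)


Base cycles = 9 + 17 - 1 = 25
Total stalls = 1 * 2 = 2
Total = 25 + 2 = 27

27


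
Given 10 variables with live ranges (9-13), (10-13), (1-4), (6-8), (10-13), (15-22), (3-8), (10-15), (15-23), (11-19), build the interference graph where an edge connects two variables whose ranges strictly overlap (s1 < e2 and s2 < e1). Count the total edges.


Check all pairs for overlapping intervals.
Two intervals (s1,e1) and (s2,e2) overlap if s1 < e2 and s2 < e1.
v0 (9-13) vs v1..v9: overlaps v1, v4, v7, v9 -> 4
v1 (10-13) vs v2..v9: overlaps v4, v7, v9 -> 3
v2 (1-4) vs v3..v9: overlaps v6 -> 1
v3 (6-8) vs v4..v9: overlaps v6 -> 1
v4 (10-13) vs v5..v9: overlaps v7, v9 -> 2
v5 (15-22) vs v6..v9: overlaps v8, v9 -> 2
v6 (3-8) vs v7..v9: overlaps none -> 0
v7 (10-15) vs v8..v9: overlaps v9 -> 1
v8 (15-23) vs v9: overlaps v9 -> 1
Total overlapping pairs = 4 + 3 + 1 + 1 + 2 + 2 + 0 + 1 + 1 = 15

15


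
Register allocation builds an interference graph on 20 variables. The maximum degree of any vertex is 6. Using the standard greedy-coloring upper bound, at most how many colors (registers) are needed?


Greedy coloring never needs more than (max_degree + 1) colors: when coloring a vertex, at most max_degree neighbors are already colored.
Upper bound = 6 + 1 = 7

7


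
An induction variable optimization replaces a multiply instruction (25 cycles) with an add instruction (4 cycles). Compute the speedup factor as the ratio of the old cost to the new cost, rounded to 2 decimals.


Ratio = mult_cost / add_cost = 25 / 4 = 6.25

6.25


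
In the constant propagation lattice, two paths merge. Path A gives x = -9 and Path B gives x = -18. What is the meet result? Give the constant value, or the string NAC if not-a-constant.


Meet operation: if both paths give the same constant, result is that constant; if they differ, result is NAC (not-a-constant).
Path A: -9, Path B: -18 -> differ
Result: not-a-constant -> NAC

NAC


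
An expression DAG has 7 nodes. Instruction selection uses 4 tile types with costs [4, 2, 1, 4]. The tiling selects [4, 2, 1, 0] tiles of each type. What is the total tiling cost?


Total cost = sum(count_i * cost_i)
= 4*4 + 2*2 + 1*1 + 0*4
= 21

21


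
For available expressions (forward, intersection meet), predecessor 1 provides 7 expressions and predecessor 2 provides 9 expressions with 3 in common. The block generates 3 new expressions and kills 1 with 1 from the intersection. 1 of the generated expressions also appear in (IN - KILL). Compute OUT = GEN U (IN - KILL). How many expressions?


IN = intersection of predecessors = 3
IN - KILL = 3 - 1 = 2
|OUT| = |GEN| + |IN - KILL| - |GEN ∩ (IN - KILL)| = 3 + 2 - 1 = 4

4


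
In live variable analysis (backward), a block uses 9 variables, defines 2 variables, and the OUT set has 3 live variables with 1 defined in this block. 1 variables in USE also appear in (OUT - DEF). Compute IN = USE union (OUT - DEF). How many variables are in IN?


OUT - DEF: 3 - 1 = 2
|IN| = |USE| + |OUT - DEF| - |USE ∩ (OUT - DEF)| = 9 + 2 - 1 = 10

10


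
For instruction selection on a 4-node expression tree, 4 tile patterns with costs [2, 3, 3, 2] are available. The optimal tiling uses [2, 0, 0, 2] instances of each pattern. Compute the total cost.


Total cost = sum(count_i * cost_i)
= 2*2 + 0*3 + 0*3 + 2*2
= 8

8


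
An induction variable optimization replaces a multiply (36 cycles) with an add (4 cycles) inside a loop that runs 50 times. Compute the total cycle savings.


Per-iteration saving = 36 - 4 = 32
Total saved = 50 * 32 = 1600

1600


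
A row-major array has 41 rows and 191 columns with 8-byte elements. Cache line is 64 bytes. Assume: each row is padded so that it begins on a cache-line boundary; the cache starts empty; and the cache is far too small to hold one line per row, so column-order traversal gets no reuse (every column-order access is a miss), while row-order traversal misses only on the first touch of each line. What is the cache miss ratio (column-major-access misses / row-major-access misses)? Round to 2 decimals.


Each row occupies 191 * 8 = 1528 bytes and starts on a line boundary, so it spans ceil(1528 / 64) = 24 cache lines.
Row-major traversal misses (one per line touched): 41 * ceil(191 * 8 / 64) = 984
Column-major traversal misses (no reuse, every access misses): 41 * 191 = 7831
Ratio = 7831 / 984 = 7.96

7.96


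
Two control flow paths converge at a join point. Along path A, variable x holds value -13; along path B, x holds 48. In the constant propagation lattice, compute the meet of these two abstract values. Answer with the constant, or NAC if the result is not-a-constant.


Meet operation: if both paths give the same constant, result is that constant; if they differ, result is NAC (not-a-constant).
Path A: -13, Path B: 48 -> differ
Result: not-a-constant -> NAC

NAC


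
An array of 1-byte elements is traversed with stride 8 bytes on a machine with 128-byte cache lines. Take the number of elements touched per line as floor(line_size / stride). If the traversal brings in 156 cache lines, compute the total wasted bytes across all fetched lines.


Elements per line = floor(128 / 8) = 16
Bytes used per line = 16 * 1 = 16
Wasted per line = 128 - 16 = 112
Total wasted = 112 * 156 = 17472

17472


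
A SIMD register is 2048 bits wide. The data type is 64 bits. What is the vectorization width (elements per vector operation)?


Width = SIMD bits / data type bits
= 2048 / 64 = 32

32


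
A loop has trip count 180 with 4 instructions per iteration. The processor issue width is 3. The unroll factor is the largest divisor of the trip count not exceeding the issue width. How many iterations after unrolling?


Largest divisor of 180 <= 3 is 3
New iterations = 180 / 3 = 60

60


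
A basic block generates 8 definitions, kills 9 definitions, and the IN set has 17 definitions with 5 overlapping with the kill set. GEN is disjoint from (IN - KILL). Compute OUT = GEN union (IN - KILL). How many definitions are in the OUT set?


IN - KILL: 17 - 5 = 12 surviving definitions
OUT = GEN + surviving = 8 + 12 = 20

20


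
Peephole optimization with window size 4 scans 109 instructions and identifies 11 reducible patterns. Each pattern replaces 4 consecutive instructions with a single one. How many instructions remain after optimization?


Each match removes 3 instructions.
Total removed = 11 * 3 = 33
Remaining = 109 - 33 = 76

76


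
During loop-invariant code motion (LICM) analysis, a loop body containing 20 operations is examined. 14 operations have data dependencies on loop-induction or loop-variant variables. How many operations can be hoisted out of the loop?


Invariant candidates = total - loop-dependent
= 20 - 14 = 6

6


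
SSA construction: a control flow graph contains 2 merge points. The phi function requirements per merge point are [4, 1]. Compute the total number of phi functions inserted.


Total phi functions = sum of phi functions at each join node
= 4 + 1 = 5

5


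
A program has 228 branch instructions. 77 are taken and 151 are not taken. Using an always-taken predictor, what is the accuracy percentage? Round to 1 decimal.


Predictor: always-taken
Correct predictions = 77
Accuracy = 77 / 228 * 100 = 33.8%

33.8


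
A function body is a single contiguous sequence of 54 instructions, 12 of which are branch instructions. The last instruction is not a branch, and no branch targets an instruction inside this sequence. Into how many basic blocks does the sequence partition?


With no in-sequence branch targets, the leaders are the first instruction plus the instruction after each branch.
Number of basic blocks = branches + 1
= 12 + 1 = 13

13


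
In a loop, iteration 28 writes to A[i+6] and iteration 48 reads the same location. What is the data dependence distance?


Distance = read iteration - write iteration
= 48 - 28 = 20

20


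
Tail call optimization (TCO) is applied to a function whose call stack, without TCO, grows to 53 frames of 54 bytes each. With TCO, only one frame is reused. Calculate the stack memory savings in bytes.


Without TCO: 53 * 54 = 2862 bytes
With TCO: reuse 1 frame = 54 bytes
Savings = 2862 - 54 = 2808

2808


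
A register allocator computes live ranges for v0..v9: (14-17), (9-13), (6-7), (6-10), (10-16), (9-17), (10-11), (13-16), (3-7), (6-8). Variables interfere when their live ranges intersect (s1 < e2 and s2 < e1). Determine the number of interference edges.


Check all pairs for overlapping intervals.
Two intervals (s1,e1) and (s2,e2) overlap if s1 < e2 and s2 < e1.
v0 (14-17) vs v1..v9: overlaps v4, v5, v7 -> 3
v1 (9-13) vs v2..v9: overlaps v3, v4, v5, v6 -> 4
v2 (6-7) vs v3..v9: overlaps v3, v8, v9 -> 3
v3 (6-10) vs v4..v9: overlaps v5, v8, v9 -> 3
v4 (10-16) vs v5..v9: overlaps v5, v6, v7 -> 3
v5 (9-17) vs v6..v9: overlaps v6, v7 -> 2
v6 (10-11) vs v7..v9: overlaps none -> 0
v7 (13-16) vs v8..v9: overlaps none -> 0
v8 (3-7) vs v9: overlaps v9 -> 1
Total overlapping pairs = 3 + 4 + 3 + 3 + 3 + 2 + 0 + 0 + 1 = 19

19


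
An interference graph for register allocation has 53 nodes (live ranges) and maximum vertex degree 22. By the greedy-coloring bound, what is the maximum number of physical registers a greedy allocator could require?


Greedy coloring never needs more than (max_degree + 1) colors: when coloring a vertex, at most max_degree neighbors are already colored.
Upper bound = 22 + 1 = 23

23


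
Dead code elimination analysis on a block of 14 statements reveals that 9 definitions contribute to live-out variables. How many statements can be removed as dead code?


Dead code = total statements - live definitions
= 14 - 9 = 5

5


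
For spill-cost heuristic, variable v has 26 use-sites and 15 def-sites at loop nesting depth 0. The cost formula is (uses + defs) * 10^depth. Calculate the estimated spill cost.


uses + defs = 26 + 15 = 41
10^0 = 1
Spill cost = 41 * 1 = 41

41


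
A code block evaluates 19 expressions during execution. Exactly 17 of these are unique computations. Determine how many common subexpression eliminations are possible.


CSE count = total expressions - unique expressions
= 19 - 17 = 2

2


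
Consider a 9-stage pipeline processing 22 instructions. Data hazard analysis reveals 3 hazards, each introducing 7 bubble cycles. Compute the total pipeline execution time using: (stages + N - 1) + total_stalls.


Base cycles = 9 + 22 - 1 = 30
Total stalls = 3 * 7 = 21
Total = 30 + 21 = 51

51


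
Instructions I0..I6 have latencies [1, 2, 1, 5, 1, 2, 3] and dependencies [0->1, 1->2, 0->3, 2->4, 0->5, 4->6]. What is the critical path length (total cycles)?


Compute longest path through dependency graph: dist(Ik) = max over predecessors of dist + latency(Ik).
dist(I0) = latency 1 = 1
dist(I1) = dist(I0) + 2 = 1 + 2 = 3
dist(I2) = dist(I1) + 1 = 3 + 1 = 4
dist(I3) = dist(I0) + 5 = 1 + 5 = 6
dist(I4) = dist(I2) + 1 = 4 + 1 = 5
dist(I5) = dist(I0) + 2 = 1 + 2 = 3
dist(I6) = dist(I4) + 3 = 5 + 3 = 8
Critical path = max dist = 8

8


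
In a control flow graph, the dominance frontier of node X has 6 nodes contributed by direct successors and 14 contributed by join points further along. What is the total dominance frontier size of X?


DF(X) = direct successor contributions + join point contributions
= 6 + 14 = 20

20


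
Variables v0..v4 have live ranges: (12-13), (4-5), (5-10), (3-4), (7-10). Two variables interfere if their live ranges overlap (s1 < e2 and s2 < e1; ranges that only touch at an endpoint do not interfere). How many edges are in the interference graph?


Check all pairs for overlapping intervals.
Two intervals (s1,e1) and (s2,e2) overlap if s1 < e2 and s2 < e1.
v0 (12-13) vs v1..v4: overlaps none -> 0
v1 (4-5) vs v2..v4: overlaps none -> 0
v2 (5-10) vs v3..v4: overlaps v4 -> 1
v3 (3-4) vs v4: overlaps none -> 0
Total overlapping pairs = 0 + 0 + 1 + 0 = 1

1


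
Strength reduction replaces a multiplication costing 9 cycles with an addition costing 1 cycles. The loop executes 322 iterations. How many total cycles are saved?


Per-iteration saving = 9 - 1 = 8
Total saved = 322 * 8 = 2576

2576


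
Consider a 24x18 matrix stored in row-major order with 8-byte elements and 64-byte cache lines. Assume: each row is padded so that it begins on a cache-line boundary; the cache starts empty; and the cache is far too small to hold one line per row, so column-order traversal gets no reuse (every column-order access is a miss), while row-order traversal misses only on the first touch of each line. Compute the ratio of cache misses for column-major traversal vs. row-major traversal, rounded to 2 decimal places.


Each row occupies 18 * 8 = 144 bytes and starts on a line boundary, so it spans ceil(144 / 64) = 3 cache lines.
Row-major traversal misses (one per line touched): 24 * ceil(18 * 8 / 64) = 72
Column-major traversal misses (no reuse, every access misses): 24 * 18 = 432
Ratio = 432 / 72 = 6.0

6.0


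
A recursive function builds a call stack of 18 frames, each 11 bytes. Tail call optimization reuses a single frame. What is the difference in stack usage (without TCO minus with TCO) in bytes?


Without TCO: 18 * 11 = 198 bytes
With TCO: reuse 1 frame = 11 bytes
Savings = 198 - 11 = 187

187


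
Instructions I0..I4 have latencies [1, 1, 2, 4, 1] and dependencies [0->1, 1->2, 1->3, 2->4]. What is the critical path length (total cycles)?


Compute longest path through dependency graph: dist(Ik) = max over predecessors of dist + latency(Ik).
dist(I0) = latency 1 = 1
dist(I1) = dist(I0) + 1 = 1 + 1 = 2
dist(I2) = dist(I1) + 2 = 2 + 2 = 4
dist(I3) = dist(I1) + 4 = 2 + 4 = 6
dist(I4) = dist(I2) + 1 = 4 + 1 = 5
Critical path = max dist = 6

6


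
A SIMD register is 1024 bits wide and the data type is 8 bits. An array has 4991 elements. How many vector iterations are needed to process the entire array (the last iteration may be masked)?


Width = 1024 / 8 = 128 elements per vector op
Iterations = ceil(4991 / 128) = 39

39


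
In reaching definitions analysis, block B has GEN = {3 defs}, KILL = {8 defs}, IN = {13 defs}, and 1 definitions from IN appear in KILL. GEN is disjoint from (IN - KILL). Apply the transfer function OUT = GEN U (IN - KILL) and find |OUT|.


IN - KILL: 13 - 1 = 12 surviving definitions
OUT = GEN + surviving = 3 + 12 = 15

15


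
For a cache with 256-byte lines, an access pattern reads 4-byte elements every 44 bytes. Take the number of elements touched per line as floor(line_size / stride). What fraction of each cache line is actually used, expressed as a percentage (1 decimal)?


Elements per cache line = floor(256 / 44) = 5
Bytes used = 5 * 4 = 20
Utilization = 20 / 256 * 100 = 7.8%

7.8


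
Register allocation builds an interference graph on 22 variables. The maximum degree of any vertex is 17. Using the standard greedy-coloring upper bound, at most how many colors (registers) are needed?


Greedy coloring never needs more than (max_degree + 1) colors: when coloring a vertex, at most max_degree neighbors are already colored.
Upper bound = 17 + 1 = 18

18


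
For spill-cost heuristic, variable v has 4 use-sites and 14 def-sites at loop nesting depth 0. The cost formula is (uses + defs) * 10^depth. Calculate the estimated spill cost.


uses + defs = 4 + 14 = 18
10^0 = 1
Spill cost = 18 * 1 = 18

18


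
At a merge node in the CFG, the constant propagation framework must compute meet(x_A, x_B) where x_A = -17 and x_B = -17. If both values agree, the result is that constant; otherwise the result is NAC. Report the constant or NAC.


Meet operation: if both paths give the same constant, result is that constant; if they differ, result is NAC (not-a-constant).
Path A: -17, Path B: -17 -> equal
Result: constant -> -17

-17


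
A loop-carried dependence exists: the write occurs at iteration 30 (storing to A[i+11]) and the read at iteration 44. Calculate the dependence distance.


Distance = read iteration - write iteration
= 44 - 30 = 14

14


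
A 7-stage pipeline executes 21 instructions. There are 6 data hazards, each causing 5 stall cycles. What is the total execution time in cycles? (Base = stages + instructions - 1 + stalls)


Base cycles = 7 + 21 - 1 = 27
Total stalls = 6 * 5 = 30
Total = 27 + 30 = 57

57


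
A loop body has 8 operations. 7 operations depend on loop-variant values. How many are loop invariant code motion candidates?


Invariant candidates = total - loop-dependent
= 8 - 7 = 1

1


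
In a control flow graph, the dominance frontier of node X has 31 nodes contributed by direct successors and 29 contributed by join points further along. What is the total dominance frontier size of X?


DF(X) = direct successor contributions + join point contributions
= 31 + 29 = 60

60


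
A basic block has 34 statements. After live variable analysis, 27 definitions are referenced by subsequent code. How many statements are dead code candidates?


Dead code = total statements - live definitions
= 34 - 27 = 7

7


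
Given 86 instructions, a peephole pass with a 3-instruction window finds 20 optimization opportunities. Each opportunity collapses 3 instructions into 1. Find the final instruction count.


Each match removes 2 instructions.
Total removed = 20 * 2 = 40
Remaining = 86 - 40 = 46

46


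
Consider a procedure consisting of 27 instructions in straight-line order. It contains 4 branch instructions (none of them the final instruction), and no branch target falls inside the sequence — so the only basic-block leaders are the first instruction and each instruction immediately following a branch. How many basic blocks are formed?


With no in-sequence branch targets, the leaders are the first instruction plus the instruction after each branch.
Number of basic blocks = branches + 1
= 4 + 1 = 5

5


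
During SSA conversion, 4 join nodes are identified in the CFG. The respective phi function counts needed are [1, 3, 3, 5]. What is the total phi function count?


Total phi functions = sum of phi functions at each join node
= 1 + 3 + 3 + 5 = 12

12


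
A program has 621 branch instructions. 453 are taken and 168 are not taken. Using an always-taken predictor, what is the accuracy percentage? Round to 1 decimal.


Predictor: always-taken
Correct predictions = 453
Accuracy = 453 / 621 * 100 = 72.9%

72.9


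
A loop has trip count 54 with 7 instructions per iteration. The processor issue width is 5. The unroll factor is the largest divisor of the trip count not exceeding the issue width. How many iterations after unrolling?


Largest divisor of 54 <= 5 is 3
New iterations = 54 / 3 = 18

18


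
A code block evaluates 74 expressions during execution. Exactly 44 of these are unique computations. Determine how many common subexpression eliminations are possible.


CSE count = total expressions - unique expressions
= 74 - 44 = 30

30


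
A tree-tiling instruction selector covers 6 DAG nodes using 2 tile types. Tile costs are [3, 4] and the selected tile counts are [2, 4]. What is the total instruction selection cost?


Total cost = sum(count_i * cost_i)
= 2*3 + 4*4
= 22

22


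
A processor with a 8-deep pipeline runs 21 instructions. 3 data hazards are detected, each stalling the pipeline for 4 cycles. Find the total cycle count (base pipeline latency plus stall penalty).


Base cycles = 8 + 21 - 1 = 28
Total stalls = 3 * 4 = 12
Total = 28 + 12 = 40

40


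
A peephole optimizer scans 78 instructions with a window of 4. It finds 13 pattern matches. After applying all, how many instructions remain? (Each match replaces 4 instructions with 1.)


Each match removes 3 instructions.
Total removed = 13 * 3 = 39
Remaining = 78 - 39 = 39

39


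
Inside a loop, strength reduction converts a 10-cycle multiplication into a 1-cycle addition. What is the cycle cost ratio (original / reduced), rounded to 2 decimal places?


Ratio = mult_cost / add_cost = 10 / 1 = 10.0

10.0


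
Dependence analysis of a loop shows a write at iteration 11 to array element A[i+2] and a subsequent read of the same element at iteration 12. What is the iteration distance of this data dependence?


Distance = read iteration - write iteration
= 12 - 11 = 1

1


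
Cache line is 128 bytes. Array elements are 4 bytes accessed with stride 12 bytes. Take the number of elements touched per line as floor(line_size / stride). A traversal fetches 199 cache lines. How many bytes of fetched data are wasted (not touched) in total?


Elements per line = floor(128 / 12) = 10
Bytes used per line = 10 * 4 = 40
Wasted per line = 128 - 40 = 88
Total wasted = 88 * 199 = 17512

17512


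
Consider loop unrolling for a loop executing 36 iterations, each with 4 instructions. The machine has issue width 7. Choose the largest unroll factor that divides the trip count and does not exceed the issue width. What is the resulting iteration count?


Largest divisor of 36 <= 7 is 6
New iterations = 36 / 6 = 6

6


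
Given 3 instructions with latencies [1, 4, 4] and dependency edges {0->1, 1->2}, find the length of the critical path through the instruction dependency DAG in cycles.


Compute longest path through dependency graph: dist(Ik) = max over predecessors of dist + latency(Ik).
dist(I0) = latency 1 = 1
dist(I1) = dist(I0) + 4 = 1 + 4 = 5
dist(I2) = dist(I1) + 4 = 5 + 4 = 9
Critical path = max dist = 9

9


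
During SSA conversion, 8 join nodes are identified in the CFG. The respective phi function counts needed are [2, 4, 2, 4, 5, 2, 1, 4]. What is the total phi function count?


Total phi functions = sum of phi functions at each join node
= 2 + 4 + 2 + 4 + 5 + 2 + 1 + 4 = 24

24


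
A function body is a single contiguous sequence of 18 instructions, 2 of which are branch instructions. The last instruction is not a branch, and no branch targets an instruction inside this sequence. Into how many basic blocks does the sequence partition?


With no in-sequence branch targets, the leaders are the first instruction plus the instruction after each branch.
Number of basic blocks = branches + 1
= 2 + 1 = 3

3


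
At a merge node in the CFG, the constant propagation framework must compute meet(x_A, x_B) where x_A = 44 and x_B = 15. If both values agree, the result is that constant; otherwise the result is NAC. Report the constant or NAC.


Meet operation: if both paths give the same constant, result is that constant; if they differ, result is NAC (not-a-constant).
Path A: 44, Path B: 15 -> differ
Result: not-a-constant -> NAC

NAC


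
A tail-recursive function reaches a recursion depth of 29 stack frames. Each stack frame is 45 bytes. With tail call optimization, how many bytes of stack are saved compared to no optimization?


Without TCO: 29 * 45 = 1305 bytes
With TCO: reuse 1 frame = 45 bytes
Savings = 1305 - 45 = 1260

1260


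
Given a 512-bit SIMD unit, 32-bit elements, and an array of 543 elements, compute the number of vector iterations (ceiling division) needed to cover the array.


Width = 512 / 32 = 16 elements per vector op
Iterations = ceil(543 / 16) = 34

34


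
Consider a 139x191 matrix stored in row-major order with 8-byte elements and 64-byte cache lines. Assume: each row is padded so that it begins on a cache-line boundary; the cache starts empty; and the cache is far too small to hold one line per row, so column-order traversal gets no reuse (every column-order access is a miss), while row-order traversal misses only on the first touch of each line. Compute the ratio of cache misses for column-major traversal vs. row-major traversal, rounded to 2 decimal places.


Each row occupies 191 * 8 = 1528 bytes and starts on a line boundary, so it spans ceil(1528 / 64) = 24 cache lines.
Row-major traversal misses (one per line touched): 139 * ceil(191 * 8 / 64) = 3336
Column-major traversal misses (no reuse, every access misses): 139 * 191 = 26549
Ratio = 26549 / 3336 = 7.96

7.96


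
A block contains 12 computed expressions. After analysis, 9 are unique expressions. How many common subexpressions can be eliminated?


CSE count = total expressions - unique expressions
= 12 - 9 = 3

3


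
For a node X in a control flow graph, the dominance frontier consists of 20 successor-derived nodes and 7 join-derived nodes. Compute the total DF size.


DF(X) = direct successor contributions + join point contributions
= 20 + 7 = 27

27


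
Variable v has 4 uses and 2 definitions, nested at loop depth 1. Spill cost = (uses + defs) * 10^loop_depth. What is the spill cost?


uses + defs = 4 + 2 = 6
10^1 = 10
Spill cost = 6 * 10 = 60

60


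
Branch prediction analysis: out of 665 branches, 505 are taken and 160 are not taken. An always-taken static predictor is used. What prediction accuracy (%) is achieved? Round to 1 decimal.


Predictor: always-taken
Correct predictions = 505
Accuracy = 505 / 665 * 100 = 75.9%

75.9


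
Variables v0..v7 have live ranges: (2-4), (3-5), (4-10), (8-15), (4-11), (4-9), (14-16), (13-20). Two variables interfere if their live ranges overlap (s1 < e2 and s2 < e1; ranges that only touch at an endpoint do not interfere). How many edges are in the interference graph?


Check all pairs for overlapping intervals.
Two intervals (s1,e1) and (s2,e2) overlap if s1 < e2 and s2 < e1.
v0 (2-4) vs v1..v7: overlaps v1 -> 1
v1 (3-5) vs v2..v7: overlaps v2, v4, v5 -> 3
v2 (4-10) vs v3..v7: overlaps v3, v4, v5 -> 3
v3 (8-15) vs v4..v7: overlaps v4, v5, v6, v7 -> 4
v4 (4-11) vs v5..v7: overlaps v5 -> 1
v5 (4-9) vs v6..v7: overlaps none -> 0
v6 (14-16) vs v7: overlaps v7 -> 1
Total overlapping pairs = 1 + 3 + 3 + 4 + 1 + 0 + 1 = 13

13


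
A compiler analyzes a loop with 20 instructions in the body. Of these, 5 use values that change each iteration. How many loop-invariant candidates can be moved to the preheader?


Invariant candidates = total - loop-dependent
= 20 - 5 = 15

15


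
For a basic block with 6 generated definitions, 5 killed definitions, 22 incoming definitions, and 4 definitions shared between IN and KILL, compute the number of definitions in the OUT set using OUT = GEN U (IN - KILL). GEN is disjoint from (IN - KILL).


IN - KILL: 22 - 4 = 18 surviving definitions
OUT = GEN + surviving = 6 + 18 = 24

24


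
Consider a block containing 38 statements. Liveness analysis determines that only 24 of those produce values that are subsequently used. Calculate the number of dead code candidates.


Dead code = total statements - live definitions
= 38 - 24 = 14

14


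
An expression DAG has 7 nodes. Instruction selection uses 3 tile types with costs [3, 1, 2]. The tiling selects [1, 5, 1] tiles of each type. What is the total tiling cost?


Total cost = sum(count_i * cost_i)
= 1*3 + 5*1 + 1*2
= 10

10


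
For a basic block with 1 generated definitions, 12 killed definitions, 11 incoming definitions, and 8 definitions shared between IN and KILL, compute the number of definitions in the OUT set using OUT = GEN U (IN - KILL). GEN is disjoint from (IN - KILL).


IN - KILL: 11 - 8 = 3 surviving definitions
OUT = GEN + surviving = 1 + 3 = 4

4


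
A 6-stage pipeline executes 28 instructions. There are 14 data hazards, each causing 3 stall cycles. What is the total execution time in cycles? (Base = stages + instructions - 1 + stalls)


Base cycles = 6 + 28 - 1 = 33
Total stalls = 14 * 3 = 42
Total = 33 + 42 = 75

75


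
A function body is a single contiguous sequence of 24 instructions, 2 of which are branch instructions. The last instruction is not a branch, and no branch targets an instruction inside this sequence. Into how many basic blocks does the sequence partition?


With no in-sequence branch targets, the leaders are the first instruction plus the instruction after each branch.
Number of basic blocks = branches + 1
= 2 + 1 = 3

3


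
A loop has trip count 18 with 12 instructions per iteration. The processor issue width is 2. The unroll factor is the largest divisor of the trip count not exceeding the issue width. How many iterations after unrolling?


Largest divisor of 18 <= 2 is 2
New iterations = 18 / 2 = 9

9


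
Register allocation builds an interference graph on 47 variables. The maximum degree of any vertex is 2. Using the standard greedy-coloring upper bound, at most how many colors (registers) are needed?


Greedy coloring never needs more than (max_degree + 1) colors: when coloring a vertex, at most max_degree neighbors are already colored.
Upper bound = 2 + 1 = 3

3


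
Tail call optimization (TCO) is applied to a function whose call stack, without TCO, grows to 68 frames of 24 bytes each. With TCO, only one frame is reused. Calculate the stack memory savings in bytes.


Without TCO: 68 * 24 = 1632 bytes
With TCO: reuse 1 frame = 24 bytes
Savings = 1632 - 24 = 1608

1608


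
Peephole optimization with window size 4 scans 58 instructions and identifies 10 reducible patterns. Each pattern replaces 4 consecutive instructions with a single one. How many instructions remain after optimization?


Each match removes 3 instructions.
Total removed = 10 * 3 = 30
Remaining = 58 - 30 = 28

28


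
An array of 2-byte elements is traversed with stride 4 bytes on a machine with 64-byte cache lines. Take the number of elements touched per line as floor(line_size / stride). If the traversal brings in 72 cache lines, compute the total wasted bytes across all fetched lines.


Elements per line = floor(64 / 4) = 16
Bytes used per line = 16 * 2 = 32
Wasted per line = 64 - 32 = 32
Total wasted = 32 * 72 = 2304

2304


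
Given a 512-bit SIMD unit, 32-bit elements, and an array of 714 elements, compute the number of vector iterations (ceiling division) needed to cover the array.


Width = 512 / 32 = 16 elements per vector op
Iterations = ceil(714 / 16) = 45

45


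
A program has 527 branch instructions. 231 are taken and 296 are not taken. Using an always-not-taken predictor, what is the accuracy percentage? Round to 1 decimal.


Predictor: always-not-taken
Correct predictions = 296
Accuracy = 296 / 527 * 100 = 56.2%

56.2


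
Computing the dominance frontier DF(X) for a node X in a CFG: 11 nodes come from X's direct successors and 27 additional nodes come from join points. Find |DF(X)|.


DF(X) = direct successor contributions + join point contributions
= 11 + 27 = 38

38


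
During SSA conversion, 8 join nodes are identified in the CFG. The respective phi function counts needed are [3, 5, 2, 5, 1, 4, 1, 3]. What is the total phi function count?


Total phi functions = sum of phi functions at each join node
= 3 + 5 + 2 + 5 + 1 + 4 + 1 + 3 = 24

24


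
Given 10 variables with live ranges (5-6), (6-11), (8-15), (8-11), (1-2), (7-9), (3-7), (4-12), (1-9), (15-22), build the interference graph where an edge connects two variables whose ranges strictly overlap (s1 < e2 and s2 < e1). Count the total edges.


Check all pairs for overlapping intervals.
Two intervals (s1,e1) and (s2,e2) overlap if s1 < e2 and s2 < e1.
v0 (5-6) vs v1..v9: overlaps v6, v7, v8 -> 3
v1 (6-11) vs v2..v9: overlaps v2, v3, v5, v6, v7, v8 -> 6
v2 (8-15) vs v3..v9: overlaps v3, v5, v7, v8 -> 4
v3 (8-11) vs v4..v9: overlaps v5, v7, v8 -> 3
v4 (1-2) vs v5..v9: overlaps v8 -> 1
v5 (7-9) vs v6..v9: overlaps v7, v8 -> 2
v6 (3-7) vs v7..v9: overlaps v7, v8 -> 2
v7 (4-12) vs v8..v9: overlaps v8 -> 1
v8 (1-9) vs v9: overlaps none -> 0
Total overlapping pairs = 3 + 6 + 4 + 3 + 1 + 2 + 2 + 1 + 0 = 22

22


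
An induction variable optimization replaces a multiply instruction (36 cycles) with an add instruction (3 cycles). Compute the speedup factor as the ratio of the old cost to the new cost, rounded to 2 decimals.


Ratio = mult_cost / add_cost = 36 / 3 = 12.0

12.0


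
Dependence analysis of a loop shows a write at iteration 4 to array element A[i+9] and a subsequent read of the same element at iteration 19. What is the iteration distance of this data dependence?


Distance = read iteration - write iteration
= 19 - 4 = 15

15


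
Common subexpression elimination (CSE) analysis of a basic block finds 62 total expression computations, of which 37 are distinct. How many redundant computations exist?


CSE count = total expressions - unique expressions
= 62 - 37 = 25

25


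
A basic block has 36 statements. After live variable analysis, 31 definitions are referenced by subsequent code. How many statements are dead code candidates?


Dead code = total statements - live definitions
= 36 - 31 = 5

5


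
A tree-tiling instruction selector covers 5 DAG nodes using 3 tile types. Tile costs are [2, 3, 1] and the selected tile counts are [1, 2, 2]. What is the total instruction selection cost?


Total cost = sum(count_i * cost_i)
= 1*2 + 2*3 + 2*1
= 10

10


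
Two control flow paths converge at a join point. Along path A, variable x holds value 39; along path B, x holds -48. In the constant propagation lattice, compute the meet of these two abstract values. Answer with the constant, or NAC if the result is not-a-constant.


Meet operation: if both paths give the same constant, result is that constant; if they differ, result is NAC (not-a-constant).
Path A: 39, Path B: -48 -> differ
Result: not-a-constant -> NAC

NAC


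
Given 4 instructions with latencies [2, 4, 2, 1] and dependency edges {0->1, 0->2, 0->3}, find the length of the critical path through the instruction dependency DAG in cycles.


Compute longest path through dependency graph: dist(Ik) = max over predecessors of dist + latency(Ik).
dist(I0) = latency 2 = 2
dist(I1) = dist(I0) + 4 = 2 + 4 = 6
dist(I2) = dist(I0) + 2 = 2 + 2 = 4
dist(I3) = dist(I0) + 1 = 2 + 1 = 3
Critical path = max dist = 6

6


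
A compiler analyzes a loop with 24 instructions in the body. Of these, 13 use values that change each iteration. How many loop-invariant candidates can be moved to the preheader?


Invariant candidates = total - loop-dependent
= 24 - 13 = 11

11


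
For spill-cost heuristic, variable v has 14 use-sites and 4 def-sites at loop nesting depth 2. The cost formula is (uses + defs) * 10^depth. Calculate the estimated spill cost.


uses + defs = 14 + 4 = 18
10^2 = 100
Spill cost = 18 * 100 = 1800

1800


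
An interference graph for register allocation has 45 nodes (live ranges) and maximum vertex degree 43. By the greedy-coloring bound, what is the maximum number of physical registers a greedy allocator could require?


Greedy coloring never needs more than (max_degree + 1) colors: when coloring a vertex, at most max_degree neighbors are already colored.
Upper bound = 43 + 1 = 44

44


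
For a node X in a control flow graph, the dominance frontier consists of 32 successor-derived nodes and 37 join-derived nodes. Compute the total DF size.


DF(X) = direct successor contributions + join point contributions
= 32 + 37 = 69

69


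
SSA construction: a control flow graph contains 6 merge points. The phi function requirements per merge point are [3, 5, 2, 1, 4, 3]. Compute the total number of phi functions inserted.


Total phi functions = sum of phi functions at each join node
= 3 + 5 + 2 + 1 + 4 + 3 = 18

18


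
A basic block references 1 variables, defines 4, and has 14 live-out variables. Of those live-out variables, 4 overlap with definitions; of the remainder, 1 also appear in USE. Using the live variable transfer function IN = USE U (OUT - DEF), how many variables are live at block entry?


OUT - DEF: 14 - 4 = 10
|IN| = |USE| + |OUT - DEF| - |USE ∩ (OUT - DEF)| = 1 + 10 - 1 = 10

10


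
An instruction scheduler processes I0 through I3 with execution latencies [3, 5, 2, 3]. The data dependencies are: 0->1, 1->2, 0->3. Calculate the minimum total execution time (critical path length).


Compute longest path through dependency graph: dist(Ik) = max over predecessors of dist + latency(Ik).
dist(I0) = latency 3 = 3
dist(I1) = dist(I0) + 5 = 3 + 5 = 8
dist(I2) = dist(I1) + 2 = 8 + 2 = 10
dist(I3) = dist(I0) + 3 = 3 + 3 = 6
Critical path = max dist = 10

10


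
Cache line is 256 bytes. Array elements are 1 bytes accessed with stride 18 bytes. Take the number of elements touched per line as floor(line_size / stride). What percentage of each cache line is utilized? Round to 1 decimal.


Elements per cache line = floor(256 / 18) = 14
Bytes used = 14 * 1 = 14
Utilization = 14 / 256 * 100 = 5.5%

5.5


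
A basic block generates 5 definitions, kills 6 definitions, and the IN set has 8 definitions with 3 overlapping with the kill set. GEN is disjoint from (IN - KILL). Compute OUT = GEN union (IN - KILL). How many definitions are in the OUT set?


IN - KILL: 8 - 3 = 5 surviving definitions
OUT = GEN + surviving = 5 + 5 = 10

10


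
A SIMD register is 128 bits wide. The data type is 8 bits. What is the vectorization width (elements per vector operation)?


Width = SIMD bits / data type bits
= 128 / 8 = 16

16


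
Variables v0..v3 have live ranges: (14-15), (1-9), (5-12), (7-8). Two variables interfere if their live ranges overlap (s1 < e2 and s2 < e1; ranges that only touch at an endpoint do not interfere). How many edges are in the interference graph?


Check all pairs for overlapping intervals.
Two intervals (s1,e1) and (s2,e2) overlap if s1 < e2 and s2 < e1.
v0 (14-15) vs v1..v3: overlaps none -> 0
v1 (1-9) vs v2..v3: overlaps v2, v3 -> 2
v2 (5-12) vs v3: overlaps v3 -> 1
Total overlapping pairs = 0 + 2 + 1 = 3

3


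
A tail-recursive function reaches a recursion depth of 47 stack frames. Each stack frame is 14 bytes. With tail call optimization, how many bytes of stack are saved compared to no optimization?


Without TCO: 47 * 14 = 658 bytes
With TCO: reuse 1 frame = 14 bytes
Savings = 658 - 14 = 644

644


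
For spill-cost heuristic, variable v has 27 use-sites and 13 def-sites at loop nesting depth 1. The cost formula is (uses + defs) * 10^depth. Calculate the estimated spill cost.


uses + defs = 27 + 13 = 40
10^1 = 10
Spill cost = 40 * 10 = 400

400


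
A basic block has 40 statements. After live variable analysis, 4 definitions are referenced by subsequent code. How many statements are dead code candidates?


Dead code = total statements - live definitions
= 40 - 4 = 36

36


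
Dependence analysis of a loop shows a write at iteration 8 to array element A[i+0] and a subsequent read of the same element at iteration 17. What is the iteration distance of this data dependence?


Distance = read iteration - write iteration
= 17 - 8 = 9

9


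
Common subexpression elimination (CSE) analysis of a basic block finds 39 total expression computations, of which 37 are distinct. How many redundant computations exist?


CSE count = total expressions - unique expressions
= 39 - 37 = 2

2


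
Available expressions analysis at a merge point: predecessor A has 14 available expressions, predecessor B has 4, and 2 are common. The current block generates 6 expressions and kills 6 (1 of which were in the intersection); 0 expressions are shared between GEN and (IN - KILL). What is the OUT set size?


IN = intersection of predecessors = 2
IN - KILL = 2 - 1 = 1
|OUT| = |GEN| + |IN - KILL| - |GEN ∩ (IN - KILL)| = 6 + 1 - 0 = 7

7


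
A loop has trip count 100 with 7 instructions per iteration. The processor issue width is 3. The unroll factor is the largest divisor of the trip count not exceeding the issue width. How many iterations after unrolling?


Largest divisor of 100 <= 3 is 2
New iterations = 100 / 2 = 50

50


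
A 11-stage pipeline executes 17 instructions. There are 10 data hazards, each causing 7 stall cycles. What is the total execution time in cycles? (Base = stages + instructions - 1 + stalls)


Base cycles = 11 + 17 - 1 = 27
Total stalls = 10 * 7 = 70
Total = 27 + 70 = 97

97
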